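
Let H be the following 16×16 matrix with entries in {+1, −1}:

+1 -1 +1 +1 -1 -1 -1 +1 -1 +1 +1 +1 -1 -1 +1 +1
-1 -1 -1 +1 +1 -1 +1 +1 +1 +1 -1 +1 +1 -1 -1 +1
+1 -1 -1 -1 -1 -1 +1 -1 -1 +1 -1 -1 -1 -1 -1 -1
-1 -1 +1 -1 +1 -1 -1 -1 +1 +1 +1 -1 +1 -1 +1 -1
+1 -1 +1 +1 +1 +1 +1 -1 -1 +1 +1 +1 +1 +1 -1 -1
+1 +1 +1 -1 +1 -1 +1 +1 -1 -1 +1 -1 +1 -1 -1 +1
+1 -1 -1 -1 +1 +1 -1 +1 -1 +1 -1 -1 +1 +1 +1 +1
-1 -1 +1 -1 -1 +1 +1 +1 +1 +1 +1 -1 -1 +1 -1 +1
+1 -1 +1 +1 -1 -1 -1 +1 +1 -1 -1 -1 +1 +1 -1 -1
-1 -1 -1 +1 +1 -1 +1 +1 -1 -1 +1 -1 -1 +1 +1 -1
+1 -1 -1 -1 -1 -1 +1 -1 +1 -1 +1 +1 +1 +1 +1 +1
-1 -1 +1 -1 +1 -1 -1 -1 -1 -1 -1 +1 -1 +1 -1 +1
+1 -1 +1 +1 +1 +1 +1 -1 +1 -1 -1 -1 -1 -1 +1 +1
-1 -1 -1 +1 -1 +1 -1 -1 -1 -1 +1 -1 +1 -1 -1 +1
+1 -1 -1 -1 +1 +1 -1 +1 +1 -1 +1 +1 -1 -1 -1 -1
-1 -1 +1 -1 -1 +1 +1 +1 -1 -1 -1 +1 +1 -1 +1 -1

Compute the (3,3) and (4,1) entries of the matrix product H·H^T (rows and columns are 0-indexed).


Row 1 of H: [-1, -1, -1, 1, 1, -1, 1, 1, 1, 1, -1, 1, 1, -1, -1, 1].
Row 3 of H: [-1, -1, 1, -1, 1, -1, -1, -1, 1, 1, 1, -1, 1, -1, 1, -1].
Row 4 of H: [1, -1, 1, 1, 1, 1, 1, -1, -1, 1, 1, 1, 1, 1, -1, -1].
(H·H^T)[3][3] = Σ_j H[3][j]·H[3][j] = (-1)² + (-1)² + (1)² + (-1)² + (1)² + (-1)² + (-1)² + (-1)² + (1)² + (1)² + (1)² + (-1)² + (1)² + (-1)² + (1)² + (-1)² = 1 + 1 + 1 + 1 + 1 + 1 + 1 + 1 + 1 + 1 + 1 + 1 + 1 + 1 + 1 + 1 = 16.
(H·H^T)[4][1] = Σ_j H[4][j]·H[1][j] = (1)·(-1) + (-1)·(-1) + (1)·(-1) + (1)·(1) + (1)·(1) + (1)·(-1) + (1)·(1) + (-1)·(1) + (-1)·(1) + (1)·(1) + (1)·(-1) + (1)·(1) + (1)·(1) + (1)·(-1) + (-1)·(-1) + (-1)·(1) = -1 + 1 + -1 + 1 + 1 + -1 + 1 + -1 + -1 + 1 + -1 + 1 + 1 + -1 + 1 + -1 = 0.
So rows 4 and 1 are orthogonal; the diagonal entry equals n = 16.

(3,3) entry = 16; (4,1) entry = 0.


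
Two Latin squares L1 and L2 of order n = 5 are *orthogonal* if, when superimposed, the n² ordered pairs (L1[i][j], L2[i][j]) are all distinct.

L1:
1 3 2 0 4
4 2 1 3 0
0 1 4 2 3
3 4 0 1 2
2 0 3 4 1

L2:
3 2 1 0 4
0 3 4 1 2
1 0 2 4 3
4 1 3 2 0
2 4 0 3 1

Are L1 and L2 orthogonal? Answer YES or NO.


Form the n² = 25 superimposed pairs (L1[i][j], L2[i][j]), row by row (rows and columns indexed from 0):
row 0: (1,3) (3,2) (2,1) (0,0) (4,4)
row 1: (4,0) (2,3) (1,4) (3,1) (0,2)
row 2: (0,1) (1,0) (4,2) (2,4) (3,3)
row 3: (3,4) (4,1) (0,3) (1,2) (2,0)
row 4: (2,2) (0,4) (3,0) (4,3) (1,1)
Orthogonality requires all 25 pairs distinct.
Check by first coordinate: for each symbol s of L1, list the L2 entries in the n cells where L1 = s; they must all differ.
  L1 = 0: L2 entries (in reading order) 0, 2, 1, 3, 4 — all 5 distinct ✓
  L1 = 1: L2 entries (in reading order) 3, 4, 0, 2, 1 — all 5 distinct ✓
  L1 = 2: L2 entries (in reading order) 1, 3, 4, 0, 2 — all 5 distinct ✓
  L1 = 3: L2 entries (in reading order) 2, 1, 3, 4, 0 — all 5 distinct ✓
  L1 = 4: L2 entries (in reading order) 4, 0, 2, 1, 3 — all 5 distinct ✓
Every symbol of L1 meets every symbol of L2 exactly once, so all 25 pairs are distinct (25 of 25).
Conclusion: YES.

YES


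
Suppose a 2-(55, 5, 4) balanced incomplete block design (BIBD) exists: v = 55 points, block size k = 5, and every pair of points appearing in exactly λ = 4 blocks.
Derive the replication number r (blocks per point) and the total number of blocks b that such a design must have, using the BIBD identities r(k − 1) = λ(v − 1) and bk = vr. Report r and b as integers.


Any 2-(v, k, λ) BIBD satisfies two necessary conditions:
  (i)  Each point sits in r blocks, and counting incidences through any fixed point gives r(k − 1) = λ(v − 1), so r = λ(v − 1)/(k − 1).
  (ii) Total incidences bk = vr, so b = vr/k.
Step 1: r = λ(v − 1)/(k − 1) = 4·(55 − 1)/(5 − 1) = 4·54/4 = 216/4 = 54.
Step 2: b = vr/k = 55·54/5 = 2970/5 = 594.
Check integrality: r = 54 ∈ Z ✓, b = 594 ∈ Z ✓.
(These identities are necessary conditions: they determine r and b for any design with these parameters, but do not by themselves prove that one exists.)

r = 54, b = 594.


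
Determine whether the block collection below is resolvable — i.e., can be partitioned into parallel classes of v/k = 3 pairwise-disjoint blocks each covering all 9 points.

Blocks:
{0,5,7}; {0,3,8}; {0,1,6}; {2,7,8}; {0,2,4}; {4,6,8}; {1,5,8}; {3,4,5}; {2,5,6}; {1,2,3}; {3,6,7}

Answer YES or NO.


v = 9, block size k = 3, number of blocks = 11.
For resolvability, blocks must partition into parallel classes of size v/k = 3.
Total blocks must therefore be a multiple of 3: 11 = 3·3 + 2 ⇒ not divisible ✗.
Resolvable? NO.

NO


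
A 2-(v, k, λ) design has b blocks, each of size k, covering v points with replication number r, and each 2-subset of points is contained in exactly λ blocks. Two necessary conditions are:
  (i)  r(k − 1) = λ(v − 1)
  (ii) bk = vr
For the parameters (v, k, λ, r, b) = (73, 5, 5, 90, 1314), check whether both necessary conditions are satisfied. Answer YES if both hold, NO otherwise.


Condition (i): r(k − 1) = 90·4 = 360; λ(v − 1) = 5·72 = 360. Match? YES.
Condition (ii): bk = 1314·5 = 6570; vr = 73·90 = 6570. Match? YES.
Both conditions hold? YES.

YES


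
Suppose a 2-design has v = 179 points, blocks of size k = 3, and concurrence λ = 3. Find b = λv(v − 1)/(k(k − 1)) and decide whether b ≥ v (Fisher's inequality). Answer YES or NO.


r = λ(v − 1)/(k − 1) = 3·178/2 = 267.
b = vr/k = 179·267/3 = 15931.
Fisher's inequality: b ≥ v ⇔ 15931 ≥ 179? YES.

YES


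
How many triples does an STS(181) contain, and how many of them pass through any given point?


An STS(v) is a 2-(v, 3, 1) BIBD: block size k = 3, λ = 1.
Replication: r(k − 1) = λ(v − 1) ⇒ r·2 = 181 − 1 = 180 ⇒ r = 90.
Block count: b = v(v − 1)/6 = 181·180/6 = 32580/6 = 5430.

r = 90, b = 5430.


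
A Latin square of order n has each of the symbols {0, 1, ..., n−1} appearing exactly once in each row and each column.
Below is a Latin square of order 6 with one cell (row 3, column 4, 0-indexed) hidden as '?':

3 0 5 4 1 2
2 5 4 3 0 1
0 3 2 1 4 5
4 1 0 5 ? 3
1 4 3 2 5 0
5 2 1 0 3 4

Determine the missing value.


Row 3 contains symbols [0, 1, 3, 4, 5] — missing [2].
Column 4 contains symbols [0, 1, 3, 4, 5] — missing [2].
The missing symbol must appear in both missing sets; intersection = [2].
Therefore the hidden value is 2.

Missing value = 2.


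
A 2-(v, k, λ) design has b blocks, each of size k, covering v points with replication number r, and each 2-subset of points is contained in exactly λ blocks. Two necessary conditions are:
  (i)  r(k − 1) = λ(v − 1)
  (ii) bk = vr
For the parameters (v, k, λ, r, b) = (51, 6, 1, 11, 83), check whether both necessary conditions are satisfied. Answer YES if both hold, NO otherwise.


Condition (i): r(k − 1) = 11·5 = 55; λ(v − 1) = 1·50 = 50. Match? NO.
Condition (ii): bk = 83·6 = 498; vr = 51·11 = 561. Match? NO.
Both conditions hold? NO.

NO


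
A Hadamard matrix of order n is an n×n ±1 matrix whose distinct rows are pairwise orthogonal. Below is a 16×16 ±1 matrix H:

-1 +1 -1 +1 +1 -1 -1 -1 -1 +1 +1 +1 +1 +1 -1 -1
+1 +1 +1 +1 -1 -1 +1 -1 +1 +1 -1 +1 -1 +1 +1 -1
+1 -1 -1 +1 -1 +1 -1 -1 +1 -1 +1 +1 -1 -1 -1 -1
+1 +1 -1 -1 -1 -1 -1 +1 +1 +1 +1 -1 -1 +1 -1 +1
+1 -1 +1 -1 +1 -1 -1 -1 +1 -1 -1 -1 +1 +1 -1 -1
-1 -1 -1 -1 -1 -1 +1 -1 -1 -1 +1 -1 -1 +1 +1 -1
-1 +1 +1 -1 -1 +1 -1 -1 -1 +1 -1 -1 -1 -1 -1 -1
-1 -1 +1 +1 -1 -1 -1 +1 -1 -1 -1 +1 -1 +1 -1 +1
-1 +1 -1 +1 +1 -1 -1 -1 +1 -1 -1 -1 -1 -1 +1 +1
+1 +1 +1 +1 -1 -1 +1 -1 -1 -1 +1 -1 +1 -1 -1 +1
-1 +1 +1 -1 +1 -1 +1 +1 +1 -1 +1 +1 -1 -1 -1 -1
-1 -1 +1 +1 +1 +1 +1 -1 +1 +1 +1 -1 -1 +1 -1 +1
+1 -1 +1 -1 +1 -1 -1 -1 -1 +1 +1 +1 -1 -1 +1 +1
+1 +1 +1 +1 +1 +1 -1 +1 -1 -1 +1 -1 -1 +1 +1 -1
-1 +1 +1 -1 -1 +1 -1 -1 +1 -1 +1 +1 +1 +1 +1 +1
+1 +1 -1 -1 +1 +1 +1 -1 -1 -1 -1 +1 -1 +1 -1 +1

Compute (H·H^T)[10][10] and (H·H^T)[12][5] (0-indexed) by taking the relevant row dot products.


Row 5 of H: [-1, -1, -1, -1, -1, -1, 1, -1, -1, -1, 1, -1, -1, 1, 1, -1].
Row 10 of H: [-1, 1, 1, -1, 1, -1, 1, 1, 1, -1, 1, 1, -1, -1, -1, -1].
Row 12 of H: [1, -1, 1, -1, 1, -1, -1, -1, -1, 1, 1, 1, -1, -1, 1, 1].
(H·H^T)[10][10] = Σ_j H[10][j]·H[10][j] = (-1)² + (1)² + (1)² + (-1)² + (1)² + (-1)² + (1)² + (1)² + (1)² + (-1)² + (1)² + (1)² + (-1)² + (-1)² + (-1)² + (-1)² = 1 + 1 + 1 + 1 + 1 + 1 + 1 + 1 + 1 + 1 + 1 + 1 + 1 + 1 + 1 + 1 = 16.
(H·H^T)[12][5] = Σ_j H[12][j]·H[5][j] = (1)·(-1) + (-1)·(-1) + (1)·(-1) + (-1)·(-1) + (1)·(-1) + (-1)·(-1) + (-1)·(1) + (-1)·(-1) + (-1)·(-1) + (1)·(-1) + (1)·(1) + (1)·(-1) + (-1)·(-1) + (-1)·(1) + (1)·(1) + (1)·(-1) = -1 + 1 + -1 + 1 + -1 + 1 + -1 + 1 + 1 + -1 + 1 + -1 + 1 + -1 + 1 + -1 = 0.
So rows 12 and 5 are orthogonal; the diagonal entry equals n = 16.

(10,10) entry = 16; (12,5) entry = 0.


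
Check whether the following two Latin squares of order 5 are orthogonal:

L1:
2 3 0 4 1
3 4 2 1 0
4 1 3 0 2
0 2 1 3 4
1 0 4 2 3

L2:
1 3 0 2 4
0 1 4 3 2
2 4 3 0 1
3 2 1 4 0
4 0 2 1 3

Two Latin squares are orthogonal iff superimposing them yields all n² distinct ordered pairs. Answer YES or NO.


Form the n² = 25 superimposed pairs (L1[i][j], L2[i][j]), row by row (rows and columns indexed from 0):
row 0: (2,1) (3,3) (0,0) (4,2) (1,4)
row 1: (3,0) (4,1) (2,4) (1,3) (0,2)
row 2: (4,2) (1,4) (3,3) (0,0) (2,1)
row 3: (0,3) (2,2) (1,1) (3,4) (4,0)
row 4: (1,4) (0,0) (4,2) (2,1) (3,3)
Orthogonality requires all 25 pairs distinct.
But the pair (4,2) repeats: cell (0,3) has L1 = 4, L2 = 2, and cell (2,0) has L1 = 4, L2 = 2.
A repeated pair means some other pair never occurs (only 15 distinct pairs out of 25), so the squares are not orthogonal.
Conclusion: NO.

NO


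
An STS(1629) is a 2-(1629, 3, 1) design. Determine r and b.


An STS(v) is a 2-(v, 3, 1) BIBD: block size k = 3, λ = 1.
Replication: r(k − 1) = λ(v − 1) ⇒ r·2 = 1629 − 1 = 1628 ⇒ r = 814.
Block count: b = v(v − 1)/6 = 1629·1628/6 = 2652012/6 = 442002.

r = 814, b = 442002.


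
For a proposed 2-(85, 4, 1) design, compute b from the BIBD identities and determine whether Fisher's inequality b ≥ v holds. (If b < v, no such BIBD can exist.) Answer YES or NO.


b = λv(v − 1)/(k(k − 1)) = 1·85·84/(4·3) = 7140/12 = 595.
Compare with v = 85: b ≥ v, so Fisher's inequality holds.

YES


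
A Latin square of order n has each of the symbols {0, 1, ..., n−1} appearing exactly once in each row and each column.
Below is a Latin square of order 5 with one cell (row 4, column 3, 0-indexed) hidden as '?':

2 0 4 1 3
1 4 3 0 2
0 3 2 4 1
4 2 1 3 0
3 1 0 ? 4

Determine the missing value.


Row 4 contains symbols [0, 1, 3, 4] — missing [2].
Column 3 contains symbols [0, 1, 3, 4] — missing [2].
The missing symbol must appear in both missing sets; intersection = [2].
Therefore the hidden value is 2.

Missing value = 2.


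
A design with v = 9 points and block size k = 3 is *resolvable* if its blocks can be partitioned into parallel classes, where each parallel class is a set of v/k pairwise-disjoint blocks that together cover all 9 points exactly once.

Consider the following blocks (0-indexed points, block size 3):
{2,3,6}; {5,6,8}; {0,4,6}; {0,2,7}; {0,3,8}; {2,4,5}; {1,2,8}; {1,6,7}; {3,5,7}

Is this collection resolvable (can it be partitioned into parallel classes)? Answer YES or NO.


v = 9, block size k = 3, number of blocks = 9.
For resolvability, blocks must partition into parallel classes of size v/k = 3.
Total blocks must therefore be a multiple of 3: 9 = 3·3 + 0 ⇒ divisible ✓.
Consider block {2,3,6}. It intersects every other block in the collection, so no parallel class of size 3 can contain it.
Since every block must belong to some parallel class in a resolution, the collection cannot be partitioned into parallel classes.
Resolvable? NO.

NO


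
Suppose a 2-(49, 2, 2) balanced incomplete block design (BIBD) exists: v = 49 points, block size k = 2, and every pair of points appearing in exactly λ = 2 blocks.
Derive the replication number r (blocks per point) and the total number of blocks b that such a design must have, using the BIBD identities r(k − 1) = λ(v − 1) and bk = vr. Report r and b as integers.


Any 2-(v, k, λ) BIBD satisfies two necessary conditions:
  (i)  Each point sits in r blocks, and counting incidences through any fixed point gives r(k − 1) = λ(v − 1), so r = λ(v − 1)/(k − 1).
  (ii) Total incidences bk = vr, so b = vr/k.
Step 1: r = λ(v − 1)/(k − 1) = 2·(49 − 1)/(2 − 1) = 2·48/1 = 96/1 = 96.
Step 2: b = vr/k = 49·96/2 = 4704/2 = 2352.
Check integrality: r = 96 ∈ Z ✓, b = 2352 ∈ Z ✓.
(These identities are necessary conditions: they determine r and b for any design with these parameters, but do not by themselves prove that one exists.)

r = 96, b = 2352.


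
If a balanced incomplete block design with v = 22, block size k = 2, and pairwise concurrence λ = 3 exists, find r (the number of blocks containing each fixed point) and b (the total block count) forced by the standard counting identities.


Any 2-(v, k, λ) BIBD satisfies two necessary conditions:
  (i)  Each point sits in r blocks, and counting incidences through any fixed point gives r(k − 1) = λ(v − 1), so r = λ(v − 1)/(k − 1).
  (ii) Total incidences bk = vr, so b = vr/k.
Step 1: r = λ(v − 1)/(k − 1) = 3·(22 − 1)/(2 − 1) = 3·21/1 = 63/1 = 63.
Step 2: b = vr/k = 22·63/2 = 1386/2 = 693.
Check integrality: r = 63 ∈ Z ✓, b = 693 ∈ Z ✓.
(These identities are necessary conditions: they determine r and b for any design with these parameters, but do not by themselves prove that one exists.)

r = 63, b = 693.


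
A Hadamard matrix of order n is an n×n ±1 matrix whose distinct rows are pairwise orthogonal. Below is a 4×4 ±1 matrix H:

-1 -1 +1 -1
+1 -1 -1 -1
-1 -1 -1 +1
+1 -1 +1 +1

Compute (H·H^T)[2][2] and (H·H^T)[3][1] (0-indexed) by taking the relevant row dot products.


Row 1 of H: [1, -1, -1, -1].
Row 2 of H: [-1, -1, -1, 1].
Row 3 of H: [1, -1, 1, 1].
(H·H^T)[2][2] = Σ_j H[2][j]·H[2][j] = (-1)² + (-1)² + (-1)² + (1)² = 1 + 1 + 1 + 1 = 4.
(H·H^T)[3][1] = Σ_j H[3][j]·H[1][j] = (1)·(1) + (-1)·(-1) + (1)·(-1) + (1)·(-1) = 1 + 1 + -1 + -1 = 0.
So rows 3 and 1 are orthogonal; the diagonal entry equals n = 4.

(2,2) entry = 4; (3,1) entry = 0.


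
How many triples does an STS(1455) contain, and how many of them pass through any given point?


An STS(v) is a 2-(v, 3, 1) BIBD: block size k = 3, λ = 1.
Replication: r(k − 1) = λ(v − 1) ⇒ r·2 = 1455 − 1 = 1454 ⇒ r = 727.
Block count: b = v(v − 1)/6 = 1455·1454/6 = 2115570/6 = 352595.
(Check via bk = vr: 352595·3 = 1057785 = 1455·727 = 1057785 ✓.)

r = 727, b = 352595.


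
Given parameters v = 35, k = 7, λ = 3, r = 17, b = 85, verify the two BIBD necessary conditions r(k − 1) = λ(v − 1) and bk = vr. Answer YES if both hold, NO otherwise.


Condition (i): r(k − 1) = 17·6 = 102; λ(v − 1) = 3·34 = 102. Match? YES.
Condition (ii): bk = 85·7 = 595; vr = 35·17 = 595. Match? YES.
Both conditions hold? YES.

YES


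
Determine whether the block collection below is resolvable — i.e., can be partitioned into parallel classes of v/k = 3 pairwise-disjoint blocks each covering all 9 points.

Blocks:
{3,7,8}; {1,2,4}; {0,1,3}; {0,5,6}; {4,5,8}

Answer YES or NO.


v = 9, block size k = 3, number of blocks = 5.
For resolvability, blocks must partition into parallel classes of size v/k = 3.
Total blocks must therefore be a multiple of 3: 5 = 3·1 + 2 ⇒ not divisible ✗.
Resolvable? NO.

NO


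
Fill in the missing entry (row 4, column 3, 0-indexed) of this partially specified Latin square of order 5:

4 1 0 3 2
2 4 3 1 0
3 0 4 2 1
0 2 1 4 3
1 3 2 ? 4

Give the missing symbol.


Row 4 contains symbols [1, 2, 3, 4] — missing [0].
Column 3 contains symbols [1, 2, 3, 4] — missing [0].
The missing symbol must appear in both missing sets; intersection = [0].
Therefore the hidden value is 0.

Missing value = 0.


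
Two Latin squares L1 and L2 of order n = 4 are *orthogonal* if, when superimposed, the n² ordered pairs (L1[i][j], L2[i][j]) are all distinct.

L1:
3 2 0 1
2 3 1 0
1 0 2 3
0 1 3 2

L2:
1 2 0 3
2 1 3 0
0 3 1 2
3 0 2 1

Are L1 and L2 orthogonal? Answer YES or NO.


Form the n² = 16 superimposed pairs (L1[i][j], L2[i][j]), row by row (rows and columns indexed from 0):
row 0: (3,1) (2,2) (0,0) (1,3)
row 1: (2,2) (3,1) (1,3) (0,0)
row 2: (1,0) (0,3) (2,1) (3,2)
row 3: (0,3) (1,0) (3,2) (2,1)
Orthogonality requires all 16 pairs distinct.
But the pair (2,2) repeats: cell (0,1) has L1 = 2, L2 = 2, and cell (1,0) has L1 = 2, L2 = 2.
A repeated pair means some other pair never occurs (only 8 distinct pairs out of 16), so the squares are not orthogonal.
Conclusion: NO.

NO


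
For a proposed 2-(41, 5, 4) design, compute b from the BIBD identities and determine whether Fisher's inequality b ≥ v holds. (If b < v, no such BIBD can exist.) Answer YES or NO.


b = λv(v − 1)/(k(k − 1)) = 4·41·40/(5·4) = 6560/20 = 328.
Compare with v = 41: b ≥ v, so Fisher's inequality holds.

YES


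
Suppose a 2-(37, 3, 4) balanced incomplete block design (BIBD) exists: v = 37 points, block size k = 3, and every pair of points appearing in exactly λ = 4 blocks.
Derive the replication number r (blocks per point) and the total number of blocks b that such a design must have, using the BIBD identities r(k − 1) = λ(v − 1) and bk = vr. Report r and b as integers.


Any 2-(v, k, λ) BIBD satisfies two necessary conditions:
  (i)  Each point sits in r blocks, and counting incidences through any fixed point gives r(k − 1) = λ(v − 1), so r = λ(v − 1)/(k − 1).
  (ii) Total incidences bk = vr, so b = vr/k.
Step 1: r = λ(v − 1)/(k − 1) = 4·(37 − 1)/(3 − 1) = 4·36/2 = 144/2 = 72.
Step 2: b = vr/k = 37·72/3 = 2664/3 = 888.
Check integrality: r = 72 ∈ Z ✓, b = 888 ∈ Z ✓.
(These identities are necessary conditions: they determine r and b for any design with these parameters, but do not by themselves prove that one exists.)

r = 72, b = 888.


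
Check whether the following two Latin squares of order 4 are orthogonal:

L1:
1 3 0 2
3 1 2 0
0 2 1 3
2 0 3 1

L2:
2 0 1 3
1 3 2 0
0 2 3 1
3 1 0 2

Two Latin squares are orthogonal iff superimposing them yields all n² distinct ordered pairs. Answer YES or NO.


Form the n² = 16 superimposed pairs (L1[i][j], L2[i][j]), row by row (rows and columns indexed from 0):
row 0: (1,2) (3,0) (0,1) (2,3)
row 1: (3,1) (1,3) (2,2) (0,0)
row 2: (0,0) (2,2) (1,3) (3,1)
row 3: (2,3) (0,1) (3,0) (1,2)
Orthogonality requires all 16 pairs distinct.
But the pair (0,0) repeats: cell (1,3) has L1 = 0, L2 = 0, and cell (2,0) has L1 = 0, L2 = 0.
A repeated pair means some other pair never occurs (only 8 distinct pairs out of 16), so the squares are not orthogonal.
Conclusion: NO.

NO


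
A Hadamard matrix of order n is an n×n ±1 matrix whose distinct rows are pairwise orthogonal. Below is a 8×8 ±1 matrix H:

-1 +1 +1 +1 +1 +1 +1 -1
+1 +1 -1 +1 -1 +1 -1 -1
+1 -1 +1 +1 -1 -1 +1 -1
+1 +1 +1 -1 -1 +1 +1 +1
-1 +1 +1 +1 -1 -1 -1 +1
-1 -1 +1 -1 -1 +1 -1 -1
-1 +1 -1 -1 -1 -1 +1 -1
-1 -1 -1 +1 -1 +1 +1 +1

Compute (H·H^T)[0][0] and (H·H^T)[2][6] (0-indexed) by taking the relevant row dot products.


Row 0 of H: [-1, 1, 1, 1, 1, 1, 1, -1].
Row 2 of H: [1, -1, 1, 1, -1, -1, 1, -1].
Row 6 of H: [-1, 1, -1, -1, -1, -1, 1, -1].
(H·H^T)[0][0] = Σ_j H[0][j]·H[0][j] = (-1)² + (1)² + (1)² + (1)² + (1)² + (1)² + (1)² + (-1)² = 1 + 1 + 1 + 1 + 1 + 1 + 1 + 1 = 8.
(H·H^T)[2][6] = Σ_j H[2][j]·H[6][j] = (1)·(-1) + (-1)·(1) + (1)·(-1) + (1)·(-1) + (-1)·(-1) + (-1)·(-1) + (1)·(1) + (-1)·(-1) = -1 + -1 + -1 + -1 + 1 + 1 + 1 + 1 = 0.
So rows 2 and 6 are orthogonal; the diagonal entry equals n = 8.

(0,0) entry = 8; (2,6) entry = 0.


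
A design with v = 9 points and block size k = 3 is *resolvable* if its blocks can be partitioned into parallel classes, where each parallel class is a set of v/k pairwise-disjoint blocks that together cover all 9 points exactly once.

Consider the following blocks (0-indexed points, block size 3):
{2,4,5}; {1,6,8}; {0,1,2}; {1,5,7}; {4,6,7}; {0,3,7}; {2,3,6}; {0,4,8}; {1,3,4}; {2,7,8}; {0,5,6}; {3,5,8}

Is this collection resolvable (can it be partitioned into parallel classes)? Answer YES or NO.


v = 9, block size k = 3, number of blocks = 12.
For resolvability, blocks must partition into parallel classes of size v/k = 3.
Total blocks must therefore be a multiple of 3: 12 = 3·4 + 0 ⇒ divisible ✓.
Greedy packing gives 4 candidate class(es). Each should be a full parallel class (size 3, covers all 9 points).
  Class 1 (3 blocks): {2,4,5}; {1,6,8}; {0,3,7}. Points covered: [0, 1, 2, 3, 4, 5, 6, 7, 8].
  Class 2 (3 blocks): {0,1,2}; {4,6,7}; {3,5,8}. Points covered: [0, 1, 2, 3, 4, 5, 6, 7, 8].
  Class 3 (3 blocks): {1,5,7}; {2,3,6}; {0,4,8}. Points covered: [0, 1, 2, 3, 4, 5, 6, 7, 8].
  Class 4 (3 blocks): {1,3,4}; {2,7,8}; {0,5,6}. Points covered: [0, 1, 2, 3, 4, 5, 6, 7, 8].
All classes full (size 3)? YES. All classes cover every point? YES.
Resolvable? YES.

YES


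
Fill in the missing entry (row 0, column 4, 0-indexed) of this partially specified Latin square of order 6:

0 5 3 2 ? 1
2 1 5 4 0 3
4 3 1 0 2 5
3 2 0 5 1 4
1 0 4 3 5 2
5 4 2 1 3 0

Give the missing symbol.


Row 0 contains symbols [0, 1, 2, 3, 5] — missing [4].
Column 4 contains symbols [0, 1, 2, 3, 5] — missing [4].
The missing symbol must appear in both missing sets; intersection = [4].
Therefore the hidden value is 4.

Missing value = 4.


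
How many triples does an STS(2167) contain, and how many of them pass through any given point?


An STS(v) is a 2-(v, 3, 1) BIBD: block size k = 3, λ = 1.
Replication: r(k − 1) = λ(v − 1) ⇒ r·2 = 2167 − 1 = 2166 ⇒ r = 1083.
Block count: bk = vr ⇒ b·3 = 2167·1083 = 2346861 ⇒ b = 782287.

r = 1083, b = 782287.


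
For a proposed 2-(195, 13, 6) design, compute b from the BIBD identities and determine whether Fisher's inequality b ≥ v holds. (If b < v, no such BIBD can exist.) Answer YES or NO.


r = λ(v − 1)/(k − 1) = 6·194/12 = 97.
b = vr/k = 195·97/13 = 1455.
Fisher's inequality: b ≥ v ⇔ 1455 ≥ 195? YES.

YES


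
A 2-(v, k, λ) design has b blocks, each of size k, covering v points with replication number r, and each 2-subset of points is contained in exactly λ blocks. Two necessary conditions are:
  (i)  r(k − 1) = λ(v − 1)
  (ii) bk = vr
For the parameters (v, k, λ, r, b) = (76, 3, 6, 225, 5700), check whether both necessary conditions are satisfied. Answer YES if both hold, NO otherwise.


Condition (i): r(k − 1) = 225·2 = 450; λ(v − 1) = 6·75 = 450. Match? YES.
Condition (ii): bk = 5700·3 = 17100; vr = 76·225 = 17100. Match? YES.
Both conditions hold? YES.

YES


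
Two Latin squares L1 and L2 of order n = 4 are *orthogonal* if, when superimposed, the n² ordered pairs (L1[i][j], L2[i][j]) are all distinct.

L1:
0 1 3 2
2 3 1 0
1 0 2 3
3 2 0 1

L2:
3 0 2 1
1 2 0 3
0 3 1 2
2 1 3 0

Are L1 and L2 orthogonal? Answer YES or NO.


Form the n² = 16 superimposed pairs (L1[i][j], L2[i][j]), row by row (rows and columns indexed from 0):
row 0: (0,3) (1,0) (3,2) (2,1)
row 1: (2,1) (3,2) (1,0) (0,3)
row 2: (1,0) (0,3) (2,1) (3,2)
row 3: (3,2) (2,1) (0,3) (1,0)
Orthogonality requires all 16 pairs distinct.
But the pair (2,1) repeats: cell (0,3) has L1 = 2, L2 = 1, and cell (1,0) has L1 = 2, L2 = 1.
A repeated pair means some other pair never occurs (only 4 distinct pairs out of 16), so the squares are not orthogonal.
Conclusion: NO.

NO


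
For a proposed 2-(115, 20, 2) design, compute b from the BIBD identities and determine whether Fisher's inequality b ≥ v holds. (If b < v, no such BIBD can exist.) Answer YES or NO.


r = λ(v − 1)/(k − 1) = 2·114/19 = 12.
b = vr/k = 115·12/20 = 69.
Fisher's inequality: b ≥ v ⇔ 69 ≥ 115? NO.

NO


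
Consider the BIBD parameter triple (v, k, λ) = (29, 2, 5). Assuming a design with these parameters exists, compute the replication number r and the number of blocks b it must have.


Any 2-(v, k, λ) BIBD satisfies two necessary conditions:
  (i)  Each point sits in r blocks, and counting incidences through any fixed point gives r(k − 1) = λ(v − 1), so r = λ(v − 1)/(k − 1).
  (ii) Total incidences bk = vr, so b = vr/k.
Step 1: r = λ(v − 1)/(k − 1) = 5·(29 − 1)/(2 − 1) = 5·28/1 = 140/1 = 140.
Step 2: b = vr/k = 29·140/2 = 4060/2 = 2030.
Check integrality: r = 140 ∈ Z ✓, b = 2030 ∈ Z ✓.
(These identities are necessary conditions: they determine r and b for any design with these parameters, but do not by themselves prove that one exists.)

r = 140, b = 2030.


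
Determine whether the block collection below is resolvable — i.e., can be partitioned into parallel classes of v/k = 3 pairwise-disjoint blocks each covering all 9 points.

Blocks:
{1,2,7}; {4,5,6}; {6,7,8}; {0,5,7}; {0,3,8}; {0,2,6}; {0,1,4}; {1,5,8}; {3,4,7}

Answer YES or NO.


v = 9, block size k = 3, number of blocks = 9.
For resolvability, blocks must partition into parallel classes of size v/k = 3.
Total blocks must therefore be a multiple of 3: 9 = 3·3 + 0 ⇒ divisible ✓.
Consider block {6,7,8}. The only other block(s) in the collection disjoint from it are {0,1,4} — just 1 block(s). Any parallel class containing {6,7,8} would need 2 other blocks each disjoint from it, so no parallel class of size 3 can contain {6,7,8}.
Since every block must belong to some parallel class in a resolution, the collection cannot be partitioned into parallel classes.
Resolvable? NO.

NO


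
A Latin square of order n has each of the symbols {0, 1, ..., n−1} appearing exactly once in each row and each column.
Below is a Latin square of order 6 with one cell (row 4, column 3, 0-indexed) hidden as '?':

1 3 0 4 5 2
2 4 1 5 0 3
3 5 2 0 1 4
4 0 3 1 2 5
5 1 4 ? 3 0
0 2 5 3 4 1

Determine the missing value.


Row 4 contains symbols [0, 1, 3, 4, 5] — missing [2].
Column 3 contains symbols [0, 1, 3, 4, 5] — missing [2].
The missing symbol must appear in both missing sets; intersection = [2].
Therefore the hidden value is 2.

Missing value = 2.


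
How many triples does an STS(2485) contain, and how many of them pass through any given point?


An STS(v) is a 2-(v, 3, 1) BIBD: block size k = 3, λ = 1.
Replication: r(k − 1) = λ(v − 1) ⇒ r·2 = 2485 − 1 = 2484 ⇒ r = 1242.
Block count: b = v(v − 1)/6 = 2485·2484/6 = 6172740/6 = 1028790.

r = 1242, b = 1028790.


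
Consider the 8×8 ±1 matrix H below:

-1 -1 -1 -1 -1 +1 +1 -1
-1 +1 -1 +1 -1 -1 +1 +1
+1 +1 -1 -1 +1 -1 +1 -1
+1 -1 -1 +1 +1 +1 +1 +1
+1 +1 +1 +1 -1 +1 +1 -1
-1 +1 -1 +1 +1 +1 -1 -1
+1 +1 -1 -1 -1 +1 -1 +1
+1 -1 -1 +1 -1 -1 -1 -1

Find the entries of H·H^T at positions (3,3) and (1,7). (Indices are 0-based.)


Row 1 of H: [-1, 1, -1, 1, -1, -1, 1, 1].
Row 3 of H: [1, -1, -1, 1, 1, 1, 1, 1].
Row 7 of H: [1, -1, -1, 1, -1, -1, -1, -1].
(H·H^T)[3][3] = Σ_j H[3][j]·H[3][j] = (1)² + (-1)² + (-1)² + (1)² + (1)² + (1)² + (1)² + (1)² = 1 + 1 + 1 + 1 + 1 + 1 + 1 + 1 = 8.
(H·H^T)[1][7] = Σ_j H[1][j]·H[7][j] = (-1)·(1) + (1)·(-1) + (-1)·(-1) + (1)·(1) + (-1)·(-1) + (-1)·(-1) + (1)·(-1) + (1)·(-1) = -1 + -1 + 1 + 1 + 1 + 1 + -1 + -1 = 0.
So rows 1 and 7 are orthogonal; the diagonal entry equals n = 8.

(3,3) entry = 8; (1,7) entry = 0.


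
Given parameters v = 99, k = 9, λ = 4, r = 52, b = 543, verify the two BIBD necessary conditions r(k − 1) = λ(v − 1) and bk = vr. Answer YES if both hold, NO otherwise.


Condition (i): r(k − 1) = 52·8 = 416; λ(v − 1) = 4·98 = 392. Match? NO.
Condition (ii): bk = 543·9 = 4887; vr = 99·52 = 5148. Match? NO.
Both conditions hold? NO.

NO


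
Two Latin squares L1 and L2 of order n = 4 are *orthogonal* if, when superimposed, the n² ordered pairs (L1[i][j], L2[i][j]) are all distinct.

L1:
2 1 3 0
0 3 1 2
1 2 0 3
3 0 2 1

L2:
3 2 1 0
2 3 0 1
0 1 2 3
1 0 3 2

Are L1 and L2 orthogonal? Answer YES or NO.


Form the n² = 16 superimposed pairs (L1[i][j], L2[i][j]), row by row (rows and columns indexed from 0):
row 0: (2,3) (1,2) (3,1) (0,0)
row 1: (0,2) (3,3) (1,0) (2,1)
row 2: (1,0) (2,1) (0,2) (3,3)
row 3: (3,1) (0,0) (2,3) (1,2)
Orthogonality requires all 16 pairs distinct.
But the pair (1,0) repeats: cell (1,2) has L1 = 1, L2 = 0, and cell (2,0) has L1 = 1, L2 = 0.
A repeated pair means some other pair never occurs (only 8 distinct pairs out of 16), so the squares are not orthogonal.
Conclusion: NO.

NO


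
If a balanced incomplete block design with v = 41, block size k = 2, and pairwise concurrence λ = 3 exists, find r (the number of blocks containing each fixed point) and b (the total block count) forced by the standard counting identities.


Any 2-(v, k, λ) BIBD satisfies two necessary conditions:
  (i)  Each point sits in r blocks, and counting incidences through any fixed point gives r(k − 1) = λ(v − 1), so r = λ(v − 1)/(k − 1).
  (ii) Total incidences bk = vr, so b = vr/k.
Step 1: r = λ(v − 1)/(k − 1) = 3·(41 − 1)/(2 − 1) = 3·40/1 = 120/1 = 120.
Step 2: b = vr/k = 41·120/2 = 4920/2 = 2460.
Check integrality: r = 120 ∈ Z ✓, b = 2460 ∈ Z ✓.
(These identities are necessary conditions: they determine r and b for any design with these parameters, but do not by themselves prove that one exists.)

r = 120, b = 2460.


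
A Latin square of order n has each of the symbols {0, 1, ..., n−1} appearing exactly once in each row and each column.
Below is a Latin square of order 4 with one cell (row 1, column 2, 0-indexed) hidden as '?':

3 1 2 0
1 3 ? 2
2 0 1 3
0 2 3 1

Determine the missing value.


Row 1 contains symbols [1, 2, 3] — missing [0].
Column 2 contains symbols [1, 2, 3] — missing [0].
The missing symbol must appear in both missing sets; intersection = [0].
Therefore the hidden value is 0.

Missing value = 0.


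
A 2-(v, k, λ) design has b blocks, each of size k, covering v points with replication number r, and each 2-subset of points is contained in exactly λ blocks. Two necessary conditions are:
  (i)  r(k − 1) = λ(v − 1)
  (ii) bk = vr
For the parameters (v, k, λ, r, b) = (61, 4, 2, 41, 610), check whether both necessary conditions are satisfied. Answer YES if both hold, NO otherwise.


Condition (i): r(k − 1) = 41·3 = 123; λ(v − 1) = 2·60 = 120. Match? NO.
Condition (ii): bk = 610·4 = 2440; vr = 61·41 = 2501. Match? NO.
Both conditions hold? NO.

NO


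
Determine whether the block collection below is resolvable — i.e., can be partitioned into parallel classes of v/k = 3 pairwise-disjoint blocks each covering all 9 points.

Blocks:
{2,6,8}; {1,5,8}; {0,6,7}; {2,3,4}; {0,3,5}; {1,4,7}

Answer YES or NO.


v = 9, block size k = 3, number of blocks = 6.
For resolvability, blocks must partition into parallel classes of size v/k = 3.
Total blocks must therefore be a multiple of 3: 6 = 3·2 + 0 ⇒ divisible ✓.
Greedy packing gives 2 candidate class(es). Each should be a full parallel class (size 3, covers all 9 points).
  Class 1 (3 blocks): {2,6,8}; {0,3,5}; {1,4,7}. Points covered: [0, 1, 2, 3, 4, 5, 6, 7, 8].
  Class 2 (3 blocks): {1,5,8}; {0,6,7}; {2,3,4}. Points covered: [0, 1, 2, 3, 4, 5, 6, 7, 8].
All classes full (size 3)? YES. All classes cover every point? YES.
Resolvable? YES.

YES


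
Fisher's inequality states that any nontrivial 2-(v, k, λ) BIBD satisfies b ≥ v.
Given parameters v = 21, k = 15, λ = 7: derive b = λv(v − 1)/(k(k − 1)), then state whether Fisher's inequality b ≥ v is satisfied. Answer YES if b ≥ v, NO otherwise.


r = λ(v − 1)/(k − 1) = 7·20/14 = 10.
b = vr/k = 21·10/15 = 14.
Fisher's inequality: b ≥ v ⇔ 14 ≥ 21? NO.

NO


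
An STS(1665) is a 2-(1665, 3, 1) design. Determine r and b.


An STS(v) is a 2-(v, 3, 1) BIBD: block size k = 3, λ = 1.
Replication: r(k − 1) = λ(v − 1) ⇒ r·2 = 1665 − 1 = 1664 ⇒ r = 832.
Block count: b = v(v − 1)/6 = 1665·1664/6 = 2770560/6 = 461760.
(Check via bk = vr: 461760·3 = 1385280 = 1665·832 = 1385280 ✓.)

r = 832, b = 461760.


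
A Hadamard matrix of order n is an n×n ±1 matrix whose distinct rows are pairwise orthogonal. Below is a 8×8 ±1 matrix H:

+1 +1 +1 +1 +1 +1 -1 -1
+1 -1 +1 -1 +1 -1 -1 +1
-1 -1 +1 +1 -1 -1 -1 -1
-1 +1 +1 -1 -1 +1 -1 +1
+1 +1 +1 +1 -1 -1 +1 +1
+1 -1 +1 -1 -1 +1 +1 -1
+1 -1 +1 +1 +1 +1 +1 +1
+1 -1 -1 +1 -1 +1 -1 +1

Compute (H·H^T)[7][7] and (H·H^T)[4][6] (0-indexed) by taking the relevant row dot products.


Row 4 of H: [1, 1, 1, 1, -1, -1, 1, 1].
Row 6 of H: [1, -1, 1, 1, 1, 1, 1, 1].
Row 7 of H: [1, -1, -1, 1, -1, 1, -1, 1].
(H·H^T)[7][7] = Σ_j H[7][j]·H[7][j] = (1)² + (-1)² + (-1)² + (1)² + (-1)² + (1)² + (-1)² + (1)² = 1 + 1 + 1 + 1 + 1 + 1 + 1 + 1 = 8.
(H·H^T)[4][6] = Σ_j H[4][j]·H[6][j] = (1)·(1) + (1)·(-1) + (1)·(1) + (1)·(1) + (-1)·(1) + (-1)·(1) + (1)·(1) + (1)·(1) = 1 + -1 + 1 + 1 + -1 + -1 + 1 + 1 = 2.
Rows 4 and 6 are not orthogonal (dot product = 2 ≠ 0), so H is not a Hadamard matrix.

(7,7) entry = 8; (4,6) entry = 2.


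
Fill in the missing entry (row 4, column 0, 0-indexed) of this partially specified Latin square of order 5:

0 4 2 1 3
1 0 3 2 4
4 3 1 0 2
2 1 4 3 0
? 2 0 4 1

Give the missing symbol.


Row 4 contains symbols [0, 1, 2, 4] — missing [3].
Column 0 contains symbols [0, 1, 2, 4] — missing [3].
The missing symbol must appear in both missing sets; intersection = [3].
Therefore the hidden value is 3.

Missing value = 3.


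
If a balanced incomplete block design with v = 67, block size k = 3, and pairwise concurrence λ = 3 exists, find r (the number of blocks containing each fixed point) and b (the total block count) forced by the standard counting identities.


Any 2-(v, k, λ) BIBD satisfies two necessary conditions:
  (i)  Each point sits in r blocks, and counting incidences through any fixed point gives r(k − 1) = λ(v − 1), so r = λ(v − 1)/(k − 1).
  (ii) Total incidences bk = vr, so b = vr/k.
Step 1: r = λ(v − 1)/(k − 1) = 3·(67 − 1)/(3 − 1) = 3·66/2 = 198/2 = 99.
Step 2: b = vr/k = 67·99/3 = 6633/3 = 2211.
Check integrality: r = 99 ∈ Z ✓, b = 2211 ∈ Z ✓.
(These identities are necessary conditions: they determine r and b for any design with these parameters, but do not by themselves prove that one exists.)

r = 99, b = 2211.


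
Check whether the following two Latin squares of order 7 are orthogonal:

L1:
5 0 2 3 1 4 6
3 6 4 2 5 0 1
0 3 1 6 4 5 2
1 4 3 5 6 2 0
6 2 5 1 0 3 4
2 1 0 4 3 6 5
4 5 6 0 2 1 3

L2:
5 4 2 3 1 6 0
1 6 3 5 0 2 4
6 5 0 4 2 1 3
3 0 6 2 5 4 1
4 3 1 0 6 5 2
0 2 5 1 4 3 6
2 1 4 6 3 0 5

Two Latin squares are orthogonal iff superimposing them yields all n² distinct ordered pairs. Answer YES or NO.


Form the n² = 49 superimposed pairs (L1[i][j], L2[i][j]), row by row (rows and columns indexed from 0):
row 0: (5,5) (0,4) (2,2) (3,3) (1,1) (4,6) (6,0)
row 1: (3,1) (6,6) (4,3) (2,5) (5,0) (0,2) (1,4)
row 2: (0,6) (3,5) (1,0) (6,4) (4,2) (5,1) (2,3)
row 3: (1,3) (4,0) (3,6) (5,2) (6,5) (2,4) (0,1)
row 4: (6,4) (2,3) (5,1) (1,0) (0,6) (3,5) (4,2)
row 5: (2,0) (1,2) (0,5) (4,1) (3,4) (6,3) (5,6)
row 6: (4,2) (5,1) (6,4) (0,6) (2,3) (1,0) (3,5)
Orthogonality requires all 49 pairs distinct.
But the pair (6,4) repeats: cell (2,3) has L1 = 6, L2 = 4, and cell (4,0) has L1 = 6, L2 = 4.
A repeated pair means some other pair never occurs (only 35 distinct pairs out of 49), so the squares are not orthogonal.
Conclusion: NO.

NO


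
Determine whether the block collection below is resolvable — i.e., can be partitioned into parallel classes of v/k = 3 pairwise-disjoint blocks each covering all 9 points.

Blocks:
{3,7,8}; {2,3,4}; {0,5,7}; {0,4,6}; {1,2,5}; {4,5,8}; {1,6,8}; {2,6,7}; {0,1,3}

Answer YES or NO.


v = 9, block size k = 3, number of blocks = 9.
For resolvability, blocks must partition into parallel classes of size v/k = 3.
Total blocks must therefore be a multiple of 3: 9 = 3·3 + 0 ⇒ divisible ✓.
Greedy packing gives 3 candidate class(es). Each should be a full parallel class (size 3, covers all 9 points).
  Class 1 (3 blocks): {3,7,8}; {0,4,6}; {1,2,5}. Points covered: [0, 1, 2, 3, 4, 5, 6, 7, 8].
  Class 2 (3 blocks): {2,3,4}; {0,5,7}; {1,6,8}. Points covered: [0, 1, 2, 3, 4, 5, 6, 7, 8].
  Class 3 (3 blocks): {4,5,8}; {2,6,7}; {0,1,3}. Points covered: [0, 1, 2, 3, 4, 5, 6, 7, 8].
All classes full (size 3)? YES. All classes cover every point? YES.
Resolvable? YES.

YES


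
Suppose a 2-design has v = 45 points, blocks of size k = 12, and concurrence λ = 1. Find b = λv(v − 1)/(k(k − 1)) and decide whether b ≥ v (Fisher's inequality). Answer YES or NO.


b = λv(v − 1)/(k(k − 1)) = 1·45·44/(12·11) = 1980/132 = 15.
Compare with v = 45: b < v, so Fisher's inequality fails.

NO


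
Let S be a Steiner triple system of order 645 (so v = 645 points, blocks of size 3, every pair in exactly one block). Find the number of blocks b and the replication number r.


An STS(v) is a 2-(v, 3, 1) BIBD: block size k = 3, λ = 1.
Replication: r(k − 1) = λ(v − 1) ⇒ r·2 = 645 − 1 = 644 ⇒ r = 322.
Block count: b = v(v − 1)/6 = 645·644/6 = 415380/6 = 69230.

r = 322, b = 69230.


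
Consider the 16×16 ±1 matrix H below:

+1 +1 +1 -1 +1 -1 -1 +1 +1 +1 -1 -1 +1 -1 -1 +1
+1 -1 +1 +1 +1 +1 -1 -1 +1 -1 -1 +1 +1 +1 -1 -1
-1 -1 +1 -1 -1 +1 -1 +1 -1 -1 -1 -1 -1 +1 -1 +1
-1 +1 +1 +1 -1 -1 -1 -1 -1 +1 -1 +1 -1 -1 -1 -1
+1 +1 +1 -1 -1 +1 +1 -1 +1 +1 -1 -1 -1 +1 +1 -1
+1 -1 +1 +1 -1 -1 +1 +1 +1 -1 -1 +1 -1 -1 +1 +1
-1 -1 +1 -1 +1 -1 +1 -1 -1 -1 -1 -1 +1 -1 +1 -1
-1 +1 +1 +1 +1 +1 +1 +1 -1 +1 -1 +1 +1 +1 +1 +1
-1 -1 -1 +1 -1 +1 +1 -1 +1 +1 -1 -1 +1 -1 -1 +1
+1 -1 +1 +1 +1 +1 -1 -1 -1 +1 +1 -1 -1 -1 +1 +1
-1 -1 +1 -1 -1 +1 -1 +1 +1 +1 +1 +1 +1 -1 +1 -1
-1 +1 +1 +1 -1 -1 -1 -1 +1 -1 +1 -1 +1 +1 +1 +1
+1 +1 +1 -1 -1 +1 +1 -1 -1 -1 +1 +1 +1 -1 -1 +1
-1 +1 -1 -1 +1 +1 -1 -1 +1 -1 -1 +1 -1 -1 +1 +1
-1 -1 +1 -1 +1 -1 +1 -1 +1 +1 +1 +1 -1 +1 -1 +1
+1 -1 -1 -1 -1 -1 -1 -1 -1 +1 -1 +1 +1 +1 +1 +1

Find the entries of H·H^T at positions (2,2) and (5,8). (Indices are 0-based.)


Row 2 of H: [-1, -1, 1, -1, -1, 1, -1, 1, -1, -1, -1, -1, -1, 1, -1, 1].
Row 5 of H: [1, -1, 1, 1, -1, -1, 1, 1, 1, -1, -1, 1, -1, -1, 1, 1].
Row 8 of H: [-1, -1, -1, 1, -1, 1, 1, -1, 1, 1, -1, -1, 1, -1, -1, 1].
(H·H^T)[2][2] = Σ_j H[2][j]·H[2][j] = (-1)² + (-1)² + (1)² + (-1)² + (-1)² + (1)² + (-1)² + (1)² + (-1)² + (-1)² + (-1)² + (-1)² + (-1)² + (1)² + (-1)² + (1)² = 1 + 1 + 1 + 1 + 1 + 1 + 1 + 1 + 1 + 1 + 1 + 1 + 1 + 1 + 1 + 1 = 16.
(H·H^T)[5][8] = Σ_j H[5][j]·H[8][j] = (1)·(-1) + (-1)·(-1) + (1)·(-1) + (1)·(1) + (-1)·(-1) + (-1)·(1) + (1)·(1) + (1)·(-1) + (1)·(1) + (-1)·(1) + (-1)·(-1) + (1)·(-1) + (-1)·(1) + (-1)·(-1) + (1)·(-1) + (1)·(1) = -1 + 1 + -1 + 1 + 1 + -1 + 1 + -1 + 1 + -1 + 1 + -1 + -1 + 1 + -1 + 1 = 0.
So rows 5 and 8 are orthogonal; the diagonal entry equals n = 16.

(2,2) entry = 16; (5,8) entry = 0.


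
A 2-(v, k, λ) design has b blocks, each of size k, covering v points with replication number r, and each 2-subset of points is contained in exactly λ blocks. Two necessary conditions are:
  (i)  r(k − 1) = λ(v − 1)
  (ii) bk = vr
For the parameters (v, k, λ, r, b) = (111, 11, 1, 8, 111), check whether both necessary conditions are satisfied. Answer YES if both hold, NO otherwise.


Condition (i): r(k − 1) = 8·10 = 80; λ(v − 1) = 1·110 = 110. Match? NO.
Condition (ii): bk = 111·11 = 1221; vr = 111·8 = 888. Match? NO.
Both conditions hold? NO.

NO


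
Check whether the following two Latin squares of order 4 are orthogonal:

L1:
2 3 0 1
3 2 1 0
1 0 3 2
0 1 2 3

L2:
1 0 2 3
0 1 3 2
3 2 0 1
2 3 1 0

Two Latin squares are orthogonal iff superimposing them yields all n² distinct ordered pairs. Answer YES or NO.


Form the n² = 16 superimposed pairs (L1[i][j], L2[i][j]), row by row (rows and columns indexed from 0):
row 0: (2,1) (3,0) (0,2) (1,3)
row 1: (3,0) (2,1) (1,3) (0,2)
row 2: (1,3) (0,2) (3,0) (2,1)
row 3: (0,2) (1,3) (2,1) (3,0)
Orthogonality requires all 16 pairs distinct.
But the pair (3,0) repeats: cell (0,1) has L1 = 3, L2 = 0, and cell (1,0) has L1 = 3, L2 = 0.
A repeated pair means some other pair never occurs (only 4 distinct pairs out of 16), so the squares are not orthogonal.
Conclusion: NO.

NO
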